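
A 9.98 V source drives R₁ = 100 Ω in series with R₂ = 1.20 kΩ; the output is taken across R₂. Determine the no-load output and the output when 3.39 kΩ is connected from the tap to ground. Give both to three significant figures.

Unloaded: 9.21 V; loaded: 8.97 V

Open-circuit: V = 9.98 × 1200/(100 + 1200) = 9.21 V.
With the load, R₂ becomes R₂‖R_L = 886.3 Ω, so V = 9.98 × 886.3/986.3 = 8.97 V.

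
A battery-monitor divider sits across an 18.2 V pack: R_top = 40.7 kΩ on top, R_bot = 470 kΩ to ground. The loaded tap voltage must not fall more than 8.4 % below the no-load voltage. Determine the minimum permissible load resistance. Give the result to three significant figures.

Output resistance R_th = R_top‖R_bot = (40.7 × 470)/510.7 = 37.46 kΩ.
The fractional drop is R_th/(R_th + R_L); requiring this ≤ 0.0840 gives R_L ≥ R_th(1/0.0840 − 1) = 37.46 × 10.90 = 408 kΩ.

R_L(min) ≈ 408 kΩ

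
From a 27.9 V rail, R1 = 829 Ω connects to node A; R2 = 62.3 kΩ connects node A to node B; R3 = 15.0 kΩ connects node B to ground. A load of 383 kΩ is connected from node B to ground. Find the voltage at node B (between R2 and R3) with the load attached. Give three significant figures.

At node B, R3 is in parallel with the load: R3‖R_L = 14430 Ω.
Below node A the resistance is R2 + (R3‖R_L) = 76730 Ω, so V_A = 27.9 × 76730/77560 = 27.60 V.
Then V_B = V_A × (R3‖R_L)/(R2 + R3‖R_L) = 27.60 × 14430/76730 = 5.19 V.

V ≈ 5.19 V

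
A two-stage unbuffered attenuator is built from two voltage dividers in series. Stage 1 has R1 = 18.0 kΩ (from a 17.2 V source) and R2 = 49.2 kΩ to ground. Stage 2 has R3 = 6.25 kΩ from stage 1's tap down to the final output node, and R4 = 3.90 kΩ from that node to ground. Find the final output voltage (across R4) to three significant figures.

Stage 2 presents R3+R4 = 10.15 kΩ as a load on stage 1's tap.
Stage 1's lower leg becomes R2‖(R3+R4) = 8.414 kΩ, so V_mid = 17.2 × 8.414/26.41 = 5.479 V.
Stage 2 is itself unloaded: V_out = V_mid × R4/(R3+R4) = 5.479 × 3.90/10.15 = 2.11 V.

V_out ≈ 2.11 V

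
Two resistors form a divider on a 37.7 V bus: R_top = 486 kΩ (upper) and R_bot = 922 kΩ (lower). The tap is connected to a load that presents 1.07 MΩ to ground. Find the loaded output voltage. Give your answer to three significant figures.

The load sits in parallel with R_bot: R_bot‖R_L = (922 × 1070) / (922 + 1070) = 495.3 kΩ.
V_out = 37.7 × 495.3 / (486 + 495.3) = 37.7 × 495.3/981.3 = 19.0 V.
(Unloaded it would have been 24.7 V.)

V_out ≈ 19.0 V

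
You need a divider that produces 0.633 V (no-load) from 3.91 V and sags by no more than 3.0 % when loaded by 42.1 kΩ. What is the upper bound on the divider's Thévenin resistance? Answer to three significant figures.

R_th ≤ 1.30 kΩ

Loading drop = R_th/(R_th + R_L) ≤ 0.0300, so R_th ≤ R_L · ε/(1−ε) = 42.1 kΩ × 0.0300/0.9700 = 1.30 kΩ.
(Any R1, R2 with R2/(R1+R2) = 0.162 and R1‖R2 ≤ 1.30 kΩ will meet the spec.)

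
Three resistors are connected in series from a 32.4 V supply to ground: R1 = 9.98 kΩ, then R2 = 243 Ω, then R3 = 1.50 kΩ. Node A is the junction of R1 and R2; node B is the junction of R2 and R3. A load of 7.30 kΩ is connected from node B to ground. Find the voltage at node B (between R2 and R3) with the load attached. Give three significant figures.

V ≈ 3.52 V

At node B, R3 is in parallel with the load: R3‖R_L = 1244 Ω.
Below node A the resistance is R2 + (R3‖R_L) = 1487 Ω, so V_A = 32.4 × 1487/11470 = 4.202 V.
Then V_B = V_A × (R3‖R_L)/(R2 + R3‖R_L) = 4.202 × 1244/1487 = 3.52 V.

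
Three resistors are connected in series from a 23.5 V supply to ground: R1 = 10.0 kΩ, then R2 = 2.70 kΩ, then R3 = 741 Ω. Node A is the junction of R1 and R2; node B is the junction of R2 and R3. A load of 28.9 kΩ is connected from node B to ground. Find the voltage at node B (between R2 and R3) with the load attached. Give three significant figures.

At node B, R3 is in parallel with the load: R3‖R_L = 722.5 Ω.
Below node A the resistance is R2 + (R3‖R_L) = 3422 Ω, so V_A = 23.5 × 3422/13420 = 5.992 V.
Then V_B = V_A × (R3‖R_L)/(R2 + R3‖R_L) = 5.992 × 722.5/3422 = 1.26 V.

V ≈ 1.26 V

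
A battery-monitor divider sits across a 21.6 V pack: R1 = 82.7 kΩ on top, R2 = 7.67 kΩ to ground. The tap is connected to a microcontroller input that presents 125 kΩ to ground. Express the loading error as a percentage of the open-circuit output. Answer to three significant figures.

The divider's output (Thévenin) resistance is R1‖R2 = 7.019 kΩ.
Fractional drop under load = R_th/(R_th + R_L) = 7.019 / (7.019 + 125) = 0.05317.
So the output falls by 5.32 %.

5.32 %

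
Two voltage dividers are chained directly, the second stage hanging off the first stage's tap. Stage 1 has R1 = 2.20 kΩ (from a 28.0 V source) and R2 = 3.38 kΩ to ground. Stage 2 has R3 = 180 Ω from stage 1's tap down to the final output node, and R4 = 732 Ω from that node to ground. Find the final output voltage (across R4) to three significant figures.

V_out ≈ 5.53 V

Stage 2 presents R3+R4 = 912.0 Ω as a load on stage 1's tap.
Stage 1's lower leg becomes R2‖(R3+R4) = 718.2 Ω, so V_mid = 28.0 × 718.2/2918 = 6.891 V.
Stage 2 is itself unloaded: V_out = V_mid × R4/(R3+R4) = 6.891 × 732/912.0 = 5.53 V.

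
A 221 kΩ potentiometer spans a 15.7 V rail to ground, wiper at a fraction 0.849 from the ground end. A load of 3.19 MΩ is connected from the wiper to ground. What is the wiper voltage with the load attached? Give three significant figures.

The wiper splits the pot into (1−α)R = 33.37 kΩ above and αR = 187.6 kΩ below.
Lower section ‖ load = 177.2 kΩ.
V_wiper = 15.7 × 177.2/(33.37 + 177.2) = 13.2 V.

V ≈ 13.2 V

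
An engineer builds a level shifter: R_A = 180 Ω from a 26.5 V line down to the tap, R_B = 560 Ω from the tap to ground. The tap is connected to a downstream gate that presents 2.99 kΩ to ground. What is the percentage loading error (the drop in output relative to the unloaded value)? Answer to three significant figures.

The divider's output (Thévenin) resistance is R_A‖R_B = 136.2 Ω.
Fractional drop under load = R_th/(R_th + R_L) = 136.2 / (136.2 + 2990) = 0.04357.
So the output falls by 4.36 %.

4.36 %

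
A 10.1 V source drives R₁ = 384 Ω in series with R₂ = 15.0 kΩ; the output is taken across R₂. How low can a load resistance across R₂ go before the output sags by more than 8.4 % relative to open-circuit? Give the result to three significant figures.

R_L(min) ≈ 4.08 kΩ

Output resistance R_th = R₁‖R₂ = (384 × 15000)/15380 = 374.4 Ω.
The fractional drop is R_th/(R_th + R_L); requiring this ≤ 0.0840 gives R_L ≥ R_th(1/0.0840 − 1) = 374.4 × 10.90 = 4.08 kΩ.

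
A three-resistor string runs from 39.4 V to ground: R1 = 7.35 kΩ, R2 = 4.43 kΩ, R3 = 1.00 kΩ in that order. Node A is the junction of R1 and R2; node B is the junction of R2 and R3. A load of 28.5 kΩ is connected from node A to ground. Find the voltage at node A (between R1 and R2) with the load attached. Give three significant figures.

Below node A the series string R2+R3 = 5.430 kΩ sits in parallel with the 28.5 kΩ load: 4.561 kΩ.
V_A = 39.4 × 4.561/(7.35 + 4.561) = 15.1 V.

V ≈ 15.1 V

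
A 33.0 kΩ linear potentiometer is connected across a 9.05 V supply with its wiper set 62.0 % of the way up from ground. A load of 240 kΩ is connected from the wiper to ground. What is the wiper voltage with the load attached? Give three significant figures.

The wiper splits the pot into (1−α)R = 12.54 kΩ above and αR = 20.46 kΩ below.
Lower section ‖ load = 18.85 kΩ.
V_wiper = 9.05 × 18.85/(12.54 + 18.85) = 5.43 V.

V ≈ 5.43 V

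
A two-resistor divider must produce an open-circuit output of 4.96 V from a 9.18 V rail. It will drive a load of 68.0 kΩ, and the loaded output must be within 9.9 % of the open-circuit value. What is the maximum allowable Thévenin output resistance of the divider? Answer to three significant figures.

R_th ≤ 7.47 kΩ

Loading drop = R_th/(R_th + R_L) ≤ 0.0990, so R_th ≤ R_L · ε/(1−ε) = 68.0 kΩ × 0.0990/0.9010 = 7.47 kΩ.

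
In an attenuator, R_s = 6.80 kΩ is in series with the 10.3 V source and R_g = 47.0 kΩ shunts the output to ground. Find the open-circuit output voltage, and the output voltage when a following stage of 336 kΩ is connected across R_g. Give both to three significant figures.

Open-circuit: V = 10.3 × 47.0/(6.80 + 47.0) = 9.00 V.
With the load, R_g becomes R_g‖R_L = 41.23 kΩ, so V = 10.3 × 41.23/48.03 = 8.84 V.

Unloaded: 9.00 V; loaded: 8.84 V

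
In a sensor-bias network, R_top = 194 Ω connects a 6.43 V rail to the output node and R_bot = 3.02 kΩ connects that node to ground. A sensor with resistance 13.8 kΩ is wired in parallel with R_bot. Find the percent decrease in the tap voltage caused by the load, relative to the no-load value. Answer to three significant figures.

The divider's output (Thévenin) resistance is R_top‖R_bot = 182.3 Ω.
Fractional drop under load = R_th/(R_th + R_L) = 182.3 / (182.3 + 13800) = 0.01304.
So the output falls by 1.30 %.

1.30 %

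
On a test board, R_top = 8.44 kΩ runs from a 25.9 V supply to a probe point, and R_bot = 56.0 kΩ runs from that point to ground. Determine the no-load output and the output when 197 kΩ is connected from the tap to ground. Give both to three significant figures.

Open-circuit: V = 25.9 × 56.0/(8.44 + 56.0) = 22.5 V.
With the load, R_bot becomes R_bot‖R_L = 43.60 kΩ, so V = 25.9 × 43.60/52.04 = 21.7 V.

Unloaded: 22.5 V; loaded: 21.7 V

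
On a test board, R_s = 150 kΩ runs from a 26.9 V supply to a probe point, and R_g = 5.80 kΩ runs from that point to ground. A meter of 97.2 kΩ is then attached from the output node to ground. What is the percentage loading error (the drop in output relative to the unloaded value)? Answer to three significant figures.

The divider's output (Thévenin) resistance is R_s‖R_g = 5.584 kΩ.
Fractional drop under load = R_th/(R_th + R_L) = 5.584 / (5.584 + 97.2) = 0.05433.
So the output falls by 5.43 %.

5.43 %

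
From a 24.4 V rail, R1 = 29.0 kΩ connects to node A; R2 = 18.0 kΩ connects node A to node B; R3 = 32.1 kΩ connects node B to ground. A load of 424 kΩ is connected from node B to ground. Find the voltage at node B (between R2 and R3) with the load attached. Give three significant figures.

V ≈ 9.48 V

At node B, R3 is in parallel with the load: R3‖R_L = 29.84 kΩ.
Below node A the resistance is R2 + (R3‖R_L) = 47.84 kΩ, so V_A = 24.4 × 47.84/76.84 = 15.19 V.
Then V_B = V_A × (R3‖R_L)/(R2 + R3‖R_L) = 15.19 × 29.84/47.84 = 9.48 V.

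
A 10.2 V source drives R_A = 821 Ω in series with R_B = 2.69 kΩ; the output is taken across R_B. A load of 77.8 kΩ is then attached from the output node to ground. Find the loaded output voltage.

The load sits in parallel with R_B: R_B‖R_L = (2690 × 77800) / (2690 + 77800) = 2600 Ω.
V_out = 10.2 × 2600 / (821 + 2600) = 10.2 × 2600/3421 = 7.75 V.

V_out ≈ 7.75 V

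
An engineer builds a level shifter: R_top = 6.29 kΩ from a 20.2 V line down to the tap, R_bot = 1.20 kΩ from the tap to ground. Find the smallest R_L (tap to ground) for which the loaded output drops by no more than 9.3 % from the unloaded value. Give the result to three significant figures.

Output resistance R_th = R_top‖R_bot = (6.29 × 1.20)/7.490 = 1.008 kΩ.
The fractional drop is R_th/(R_th + R_L); requiring this ≤ 0.0930 gives R_L ≥ R_th(1/0.0930 − 1) = 1.008 × 9.753 = 9.83 kΩ.

R_L(min) ≈ 9.83 kΩ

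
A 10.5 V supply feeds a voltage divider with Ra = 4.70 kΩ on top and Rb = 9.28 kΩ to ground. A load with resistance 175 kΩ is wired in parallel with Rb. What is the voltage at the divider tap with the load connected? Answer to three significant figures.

V_out ≈ 6.85 V

The load sits in parallel with Rb: Rb‖R_L = (9.28 × 175) / (9.28 + 175) = 8.813 kΩ.
V_out = 10.5 × 8.813 / (4.70 + 8.813) = 10.5 × 8.813/13.51 = 6.85 V.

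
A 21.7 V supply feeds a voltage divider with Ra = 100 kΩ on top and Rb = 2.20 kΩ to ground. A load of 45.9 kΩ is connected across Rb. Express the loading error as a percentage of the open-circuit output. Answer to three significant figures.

4.48 %

The divider's output (Thévenin) resistance is Ra‖Rb = 2.153 kΩ.
Fractional drop under load = R_th/(R_th + R_L) = 2.153 / (2.153 + 45.9) = 0.04480.
So the output falls by 4.48 %.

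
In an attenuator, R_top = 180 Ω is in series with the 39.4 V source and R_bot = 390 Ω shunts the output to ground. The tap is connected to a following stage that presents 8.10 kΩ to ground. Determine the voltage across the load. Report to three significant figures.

V_out ≈ 26.6 V

The load sits in parallel with R_bot: R_bot‖R_L = (390 × 8100) / (390 + 8100) = 372.1 Ω.
V_out = 39.4 × 372.1 / (180 + 372.1) = 39.4 × 372.1/552.1 = 26.6 V.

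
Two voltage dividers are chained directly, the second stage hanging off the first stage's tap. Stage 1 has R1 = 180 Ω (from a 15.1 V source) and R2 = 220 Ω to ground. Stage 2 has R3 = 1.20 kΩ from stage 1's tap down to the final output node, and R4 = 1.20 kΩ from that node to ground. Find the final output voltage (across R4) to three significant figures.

V_out ≈ 3.99 V

Stage 2 presents R3+R4 = 2400 Ω as a load on stage 1's tap.
Stage 1's lower leg becomes R2‖(R3+R4) = 201.5 Ω, so V_mid = 15.1 × 201.5/381.5 = 7.976 V.
Stage 2 is itself unloaded: V_out = V_mid × R4/(R3+R4) = 7.976 × 1200/2400 = 3.99 V.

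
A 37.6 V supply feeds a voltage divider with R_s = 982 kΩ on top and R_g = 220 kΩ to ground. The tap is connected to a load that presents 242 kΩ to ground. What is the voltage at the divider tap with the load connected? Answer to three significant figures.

The load sits in parallel with R_g: R_g‖R_L = (220 × 242) / (220 + 242) = 115.2 kΩ.
V_out = 37.6 × 115.2 / (982 + 115.2) = 37.6 × 115.2/1097 = 3.95 V.
(Unloaded it would have been 6.88 V.)

V_out ≈ 3.95 V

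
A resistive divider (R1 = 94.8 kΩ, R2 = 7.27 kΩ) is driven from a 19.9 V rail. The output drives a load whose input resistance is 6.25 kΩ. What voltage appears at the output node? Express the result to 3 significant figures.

V_out ≈ 0.681 V

The load sits in parallel with R2: R2‖R_L = (7.27 × 6.25) / (7.27 + 6.25) = 3.361 kΩ.
V_out = 19.9 × 3.361 / (94.8 + 3.361) = 19.9 × 3.361/98.16 = 0.681 V.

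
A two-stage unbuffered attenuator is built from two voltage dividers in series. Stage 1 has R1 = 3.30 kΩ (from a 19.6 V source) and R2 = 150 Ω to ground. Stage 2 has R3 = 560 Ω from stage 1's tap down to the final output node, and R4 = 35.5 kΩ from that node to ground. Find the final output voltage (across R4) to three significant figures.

V_out ≈ 0.836 V

Stage 2 presents R3+R4 = 36060 Ω as a load on stage 1's tap.
Stage 1's lower leg becomes R2‖(R3+R4) = 149.4 Ω, so V_mid = 19.6 × 149.4/3449 = 0.8488 V.
Stage 2 is itself unloaded: V_out = V_mid × R4/(R3+R4) = 0.8488 × 35500/36060 = 0.836 V.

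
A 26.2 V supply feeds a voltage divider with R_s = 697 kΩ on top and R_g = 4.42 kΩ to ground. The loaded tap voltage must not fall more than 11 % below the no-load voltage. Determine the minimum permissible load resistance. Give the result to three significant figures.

R_L(min) ≈ 35.5 kΩ

Output resistance R_th = R_s‖R_g = (697 × 4.42)/701.4 = 4.392 kΩ.
The fractional drop is R_th/(R_th + R_L); requiring this ≤ 0.110 gives R_L ≥ R_th(1/0.110 − 1) = 4.392 × 8.091 = 35.5 kΩ.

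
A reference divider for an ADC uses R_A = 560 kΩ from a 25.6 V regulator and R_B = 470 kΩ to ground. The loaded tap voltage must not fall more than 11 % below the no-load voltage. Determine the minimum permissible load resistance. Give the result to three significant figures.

Output resistance R_th = R_A‖R_B = (560 × 470)/1030 = 255.5 kΩ.
The fractional drop is R_th/(R_th + R_L); requiring this ≤ 0.110 gives R_L ≥ R_th(1/0.110 − 1) = 255.5 × 8.091 = 2.07 MΩ.

R_L(min) ≈ 2.07 MΩ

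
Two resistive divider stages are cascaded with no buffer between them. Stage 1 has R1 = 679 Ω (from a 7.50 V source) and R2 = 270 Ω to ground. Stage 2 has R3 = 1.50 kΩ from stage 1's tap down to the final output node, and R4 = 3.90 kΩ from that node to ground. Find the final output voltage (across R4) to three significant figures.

Stage 2 presents R3+R4 = 5400 Ω as a load on stage 1's tap.
Stage 1's lower leg becomes R2‖(R3+R4) = 257.1 Ω, so V_mid = 7.50 × 257.1/936.1 = 2.060 V.
Stage 2 is itself unloaded: V_out = V_mid × R4/(R3+R4) = 2.060 × 3900/5400 = 1.49 V.

V_out ≈ 1.49 V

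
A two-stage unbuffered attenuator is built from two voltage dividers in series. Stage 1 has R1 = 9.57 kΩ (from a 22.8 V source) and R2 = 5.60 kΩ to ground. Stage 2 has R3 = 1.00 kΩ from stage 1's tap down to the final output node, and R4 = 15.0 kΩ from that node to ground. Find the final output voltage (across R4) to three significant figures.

V_out ≈ 6.46 V

Stage 2 presents R3+R4 = 16.00 kΩ as a load on stage 1's tap.
Stage 1's lower leg becomes R2‖(R3+R4) = 4.148 kΩ, so V_mid = 22.8 × 4.148/13.72 = 6.894 V.
Stage 2 is itself unloaded: V_out = V_mid × R4/(R3+R4) = 6.894 × 15.0/16.00 = 6.46 V.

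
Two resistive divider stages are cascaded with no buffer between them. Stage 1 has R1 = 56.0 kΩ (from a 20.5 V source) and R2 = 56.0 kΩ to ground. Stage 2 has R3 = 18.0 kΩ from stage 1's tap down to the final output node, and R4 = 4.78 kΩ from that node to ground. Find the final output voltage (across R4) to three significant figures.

V_out ≈ 0.965 V

Stage 2 presents R3+R4 = 22.78 kΩ as a load on stage 1's tap.
Stage 1's lower leg becomes R2‖(R3+R4) = 16.19 kΩ, so V_mid = 20.5 × 16.19/72.19 = 4.598 V.
Stage 2 is itself unloaded: V_out = V_mid × R4/(R3+R4) = 4.598 × 4.78/22.78 = 0.965 V.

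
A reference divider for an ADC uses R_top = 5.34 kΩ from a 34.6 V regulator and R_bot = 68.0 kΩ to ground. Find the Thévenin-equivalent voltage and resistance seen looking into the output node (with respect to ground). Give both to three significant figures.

V_th = 32.1 V, R_th = 4.95 kΩ

V_th is the open-circuit tap voltage: 34.6 × 68.0/(5.34 + 68.0) = 32.1 V.
With the supply zeroed, R_top and R_bot appear in parallel from the tap: R_th = R_top‖R_bot = (5.34 × 68.0)/73.34 = 4.95 kΩ.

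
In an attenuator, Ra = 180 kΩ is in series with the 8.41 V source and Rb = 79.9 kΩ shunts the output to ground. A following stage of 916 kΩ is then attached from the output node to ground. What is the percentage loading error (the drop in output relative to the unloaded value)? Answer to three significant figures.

The divider's output (Thévenin) resistance is Ra‖Rb = 55.34 kΩ.
Fractional drop under load = R_th/(R_th + R_L) = 55.34 / (55.34 + 916) = 0.05697.
So the output falls by 5.70 %.

5.70 %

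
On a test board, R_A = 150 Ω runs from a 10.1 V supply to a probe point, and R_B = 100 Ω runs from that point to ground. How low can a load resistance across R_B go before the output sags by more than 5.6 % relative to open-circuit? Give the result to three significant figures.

R_L(min) ≈ 1.01 kΩ

Output resistance R_th = R_A‖R_B = (150 × 100)/250.0 = 60.00 Ω.
The fractional drop is R_th/(R_th + R_L); requiring this ≤ 0.0560 gives R_L ≥ R_th(1/0.0560 − 1) = 60.00 × 16.86 = 1.01 kΩ.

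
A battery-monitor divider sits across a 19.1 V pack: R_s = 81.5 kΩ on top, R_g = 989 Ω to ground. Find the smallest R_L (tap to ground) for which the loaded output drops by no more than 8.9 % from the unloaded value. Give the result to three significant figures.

Output resistance R_th = R_s‖R_g = (81500 × 989)/82490 = 977.1 Ω.
The fractional drop is R_th/(R_th + R_L); requiring this ≤ 0.0890 gives R_L ≥ R_th(1/0.0890 − 1) = 977.1 × 10.24 = 10.0 kΩ.

R_L(min) ≈ 10.0 kΩ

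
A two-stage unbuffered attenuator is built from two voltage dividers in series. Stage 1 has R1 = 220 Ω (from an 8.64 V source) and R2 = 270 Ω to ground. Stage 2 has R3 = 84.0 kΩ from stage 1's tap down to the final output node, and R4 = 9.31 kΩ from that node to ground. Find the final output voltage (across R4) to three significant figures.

V_out ≈ 0.474 V

Stage 2 presents R3+R4 = 93310 Ω as a load on stage 1's tap.
Stage 1's lower leg becomes R2‖(R3+R4) = 269.2 Ω, so V_mid = 8.64 × 269.2/489.2 = 4.755 V.
Stage 2 is itself unloaded: V_out = V_mid × R4/(R3+R4) = 4.755 × 9310/93310 = 0.474 V.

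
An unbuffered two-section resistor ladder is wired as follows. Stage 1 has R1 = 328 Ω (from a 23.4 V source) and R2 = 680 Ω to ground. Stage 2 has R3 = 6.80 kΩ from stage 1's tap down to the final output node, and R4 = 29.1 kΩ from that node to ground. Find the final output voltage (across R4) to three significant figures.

V_out ≈ 12.7 V

Stage 2 presents R3+R4 = 35900 Ω as a load on stage 1's tap.
Stage 1's lower leg becomes R2‖(R3+R4) = 667.4 Ω, so V_mid = 23.4 × 667.4/995.4 = 15.69 V.
Stage 2 is itself unloaded: V_out = V_mid × R4/(R3+R4) = 15.69 × 29100/35900 = 12.7 V.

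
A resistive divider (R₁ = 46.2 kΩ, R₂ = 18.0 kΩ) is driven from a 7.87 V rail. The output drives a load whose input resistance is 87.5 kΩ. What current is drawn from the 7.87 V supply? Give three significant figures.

R₂‖R_L = 14.93 kΩ, so the source sees R₁ + R₂‖R_L = 61.13 kΩ.
I = 7.87 V / 61.13 kΩ = 0.129 mA.

I ≈ 0.129 mA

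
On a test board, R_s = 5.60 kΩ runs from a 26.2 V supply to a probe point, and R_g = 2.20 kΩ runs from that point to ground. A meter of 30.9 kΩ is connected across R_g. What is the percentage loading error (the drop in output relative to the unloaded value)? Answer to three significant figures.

4.86 %

The divider's output (Thévenin) resistance is R_s‖R_g = 1.579 kΩ.
Fractional drop under load = R_th/(R_th + R_L) = 1.579 / (1.579 + 30.9) = 0.04863.
So the output falls by 4.86 %.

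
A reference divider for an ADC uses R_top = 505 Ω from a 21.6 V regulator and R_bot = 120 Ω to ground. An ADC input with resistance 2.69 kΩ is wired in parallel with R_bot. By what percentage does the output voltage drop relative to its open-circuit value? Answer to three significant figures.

3.48 %

The divider's output (Thévenin) resistance is R_top‖R_bot = 96.96 Ω.
Fractional drop under load = R_th/(R_th + R_L) = 96.96 / (96.96 + 2690) = 0.03479.
So the output falls by 3.48 %.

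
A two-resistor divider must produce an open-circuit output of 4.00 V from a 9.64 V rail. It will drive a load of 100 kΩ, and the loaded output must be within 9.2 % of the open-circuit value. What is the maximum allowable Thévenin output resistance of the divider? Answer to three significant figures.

Loading drop = R_th/(R_th + R_L) ≤ 0.0920, so R_th ≤ R_L · ε/(1−ε) = 100 kΩ × 0.0920/0.9080 = 10.1 kΩ.

R_th ≤ 10.1 kΩ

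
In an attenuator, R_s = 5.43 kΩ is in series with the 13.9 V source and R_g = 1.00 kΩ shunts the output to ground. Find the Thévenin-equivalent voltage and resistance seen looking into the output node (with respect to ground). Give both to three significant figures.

V_th is the open-circuit tap voltage: 13.9 × 1.00/(5.43 + 1.00) = 2.16 V.
With the supply zeroed, R_s and R_g appear in parallel from the tap: R_th = R_s‖R_g = (5.43 × 1.00)/6.430 = 844 Ω.

V_th = 2.16 V, R_th = 844 Ω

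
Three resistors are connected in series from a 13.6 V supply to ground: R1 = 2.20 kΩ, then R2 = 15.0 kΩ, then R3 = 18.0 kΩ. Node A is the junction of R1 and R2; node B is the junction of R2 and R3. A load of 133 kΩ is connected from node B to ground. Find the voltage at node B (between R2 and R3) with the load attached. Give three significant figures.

At node B, R3 is in parallel with the load: R3‖R_L = 15.85 kΩ.
Below node A the resistance is R2 + (R3‖R_L) = 30.85 kΩ, so V_A = 13.6 × 30.85/33.05 = 12.69 V.
Then V_B = V_A × (R3‖R_L)/(R2 + R3‖R_L) = 12.69 × 15.85/30.85 = 6.52 V.

V ≈ 6.52 V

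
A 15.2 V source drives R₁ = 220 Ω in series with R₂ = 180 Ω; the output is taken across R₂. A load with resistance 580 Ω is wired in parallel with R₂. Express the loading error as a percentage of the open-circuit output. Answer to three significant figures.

14.6 %

Unloaded V = 15.2 × 180/400.0 = 6.8400 V.
Loaded: R₂‖R_L = 137.4 Ω, giving V = 15.2 × 137.4/357.4 = 5.8427 V.
Drop = (6.8400 − 5.8427) / 6.8400 = 14.6 %.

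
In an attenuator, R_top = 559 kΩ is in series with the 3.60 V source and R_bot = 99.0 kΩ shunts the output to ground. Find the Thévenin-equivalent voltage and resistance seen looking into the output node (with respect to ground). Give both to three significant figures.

V_th is the open-circuit tap voltage: 3.60 × 99.0/(559 + 99.0) = 0.542 V.
With the supply zeroed, R_top and R_bot appear in parallel from the tap: R_th = R_top‖R_bot = (559 × 99.0)/658.0 = 84.1 kΩ.

V_th = 0.542 V, R_th = 84.1 kΩ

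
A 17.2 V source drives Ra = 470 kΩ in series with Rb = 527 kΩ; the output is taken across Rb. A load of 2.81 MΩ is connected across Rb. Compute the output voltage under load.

V_out ≈ 8.35 V

The load sits in parallel with Rb: Rb‖R_L = (527 × 2810) / (527 + 2810) = 443.8 kΩ.
V_out = 17.2 × 443.8 / (470 + 443.8) = 17.2 × 443.8/913.8 = 8.35 V.
(Unloaded it would have been 9.09 V.)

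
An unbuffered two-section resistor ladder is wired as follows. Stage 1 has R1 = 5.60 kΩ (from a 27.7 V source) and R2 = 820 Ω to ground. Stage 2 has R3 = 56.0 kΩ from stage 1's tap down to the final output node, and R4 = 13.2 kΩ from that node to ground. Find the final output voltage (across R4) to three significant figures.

Stage 2 presents R3+R4 = 69200 Ω as a load on stage 1's tap.
Stage 1's lower leg becomes R2‖(R3+R4) = 810.4 Ω, so V_mid = 27.7 × 810.4/6410 = 3.502 V.
Stage 2 is itself unloaded: V_out = V_mid × R4/(R3+R4) = 3.502 × 13200/69200 = 0.668 V.

V_out ≈ 0.668 V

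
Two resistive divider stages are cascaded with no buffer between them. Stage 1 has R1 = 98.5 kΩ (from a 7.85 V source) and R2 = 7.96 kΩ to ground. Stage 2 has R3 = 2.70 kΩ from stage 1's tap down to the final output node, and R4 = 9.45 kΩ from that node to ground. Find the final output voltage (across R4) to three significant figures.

Stage 2 presents R3+R4 = 12.15 kΩ as a load on stage 1's tap.
Stage 1's lower leg becomes R2‖(R3+R4) = 4.809 kΩ, so V_mid = 7.85 × 4.809/103.3 = 0.3654 V.
Stage 2 is itself unloaded: V_out = V_mid × R4/(R3+R4) = 0.3654 × 9.45/12.15 = 0.284 V.

V_out ≈ 0.284 V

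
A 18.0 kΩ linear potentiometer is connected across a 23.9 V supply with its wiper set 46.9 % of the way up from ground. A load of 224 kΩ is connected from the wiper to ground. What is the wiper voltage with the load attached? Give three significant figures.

The wiper splits the pot into (1−α)R = 9.558 kΩ above and αR = 8.442 kΩ below.
Lower section ‖ load = 8.135 kΩ.
V_wiper = 23.9 × 8.135/(9.558 + 8.135) = 11.0 V.

V ≈ 11.0 V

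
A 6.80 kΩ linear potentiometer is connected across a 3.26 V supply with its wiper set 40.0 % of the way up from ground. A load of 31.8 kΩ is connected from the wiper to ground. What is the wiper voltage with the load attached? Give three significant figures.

V ≈ 1.24 V

The wiper splits the pot into (1−α)R = 4.080 kΩ above and αR = 2.720 kΩ below.
Lower section ‖ load = 2.506 kΩ.
V_wiper = 3.26 × 2.506/(4.080 + 2.506) = 1.24 V.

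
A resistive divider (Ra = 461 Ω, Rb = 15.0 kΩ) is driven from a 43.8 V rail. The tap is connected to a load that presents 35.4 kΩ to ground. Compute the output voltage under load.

The load sits in parallel with Rb: Rb‖R_L = (15000 × 35400) / (15000 + 35400) = 10540 Ω.
V_out = 43.8 × 10540 / (461 + 10540) = 43.8 × 10540/11000 = 42.0 V.

V_out ≈ 42.0 V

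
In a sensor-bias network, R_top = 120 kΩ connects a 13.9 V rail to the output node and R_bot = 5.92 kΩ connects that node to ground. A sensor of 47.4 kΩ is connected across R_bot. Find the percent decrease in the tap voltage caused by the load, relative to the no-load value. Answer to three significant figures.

10.6 %

The divider's output (Thévenin) resistance is R_top‖R_bot = 5.642 kΩ.
Fractional drop under load = R_th/(R_th + R_L) = 5.642 / (5.642 + 47.4) = 0.1064.
So the output falls by 10.6 %.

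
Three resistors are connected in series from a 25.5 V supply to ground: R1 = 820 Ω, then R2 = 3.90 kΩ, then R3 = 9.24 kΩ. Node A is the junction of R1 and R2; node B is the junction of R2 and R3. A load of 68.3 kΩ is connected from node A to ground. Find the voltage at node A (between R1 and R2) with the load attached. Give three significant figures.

V ≈ 23.7 V

Below node A the series string R2+R3 = 13140 Ω sits in parallel with the 68300 Ω load: 11020 Ω.
V_A = 25.5 × 11020/(820 + 11020) = 23.7 V.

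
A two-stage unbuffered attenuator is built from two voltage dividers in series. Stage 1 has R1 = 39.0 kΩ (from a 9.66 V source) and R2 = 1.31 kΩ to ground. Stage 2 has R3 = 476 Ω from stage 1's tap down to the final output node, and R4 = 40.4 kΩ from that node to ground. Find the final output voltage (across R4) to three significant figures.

Stage 2 presents R3+R4 = 40880 Ω as a load on stage 1's tap.
Stage 1's lower leg becomes R2‖(R3+R4) = 1269 Ω, so V_mid = 9.66 × 1269/40270 = 0.3045 V.
Stage 2 is itself unloaded: V_out = V_mid × R4/(R3+R4) = 0.3045 × 40400/40880 = 0.301 V.

V_out ≈ 0.301 V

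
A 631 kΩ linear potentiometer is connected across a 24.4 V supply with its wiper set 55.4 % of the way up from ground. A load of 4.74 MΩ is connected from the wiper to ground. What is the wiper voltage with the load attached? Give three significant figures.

V ≈ 13.1 V

The wiper splits the pot into (1−α)R = 281.4 kΩ above and αR = 349.6 kΩ below.
Lower section ‖ load = 325.6 kΩ.
V_wiper = 24.4 × 325.6/(281.4 + 325.6) = 13.1 V.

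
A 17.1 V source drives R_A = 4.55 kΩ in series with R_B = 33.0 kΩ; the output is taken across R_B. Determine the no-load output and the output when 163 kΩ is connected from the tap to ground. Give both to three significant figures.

Open-circuit: V = 17.1 × 33.0/(4.55 + 33.0) = 15.0 V.
With the load, R_B becomes R_B‖R_L = 27.44 kΩ, so V = 17.1 × 27.44/31.99 = 14.7 V.

Unloaded: 15.0 V; loaded: 14.7 V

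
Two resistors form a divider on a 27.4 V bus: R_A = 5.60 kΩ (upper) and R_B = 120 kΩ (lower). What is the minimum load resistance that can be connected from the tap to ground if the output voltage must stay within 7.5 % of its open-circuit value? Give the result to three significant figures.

Output resistance R_th = R_A‖R_B = (5.60 × 120)/125.6 = 5.350 kΩ.
The fractional drop is R_th/(R_th + R_L); requiring this ≤ 0.0750 gives R_L ≥ R_th(1/0.0750 − 1) = 5.350 × 12.33 = 66.0 kΩ.

R_L(min) ≈ 66.0 kΩ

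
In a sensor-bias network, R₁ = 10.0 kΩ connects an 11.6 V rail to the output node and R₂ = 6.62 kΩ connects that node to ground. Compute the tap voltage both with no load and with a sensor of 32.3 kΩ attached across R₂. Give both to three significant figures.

Unloaded: 4.62 V; loaded: 4.11 V

Open-circuit: V = 11.6 × 6.62/(10.0 + 6.62) = 4.62 V.
With the load, R₂ becomes R₂‖R_L = 5.494 kΩ, so V = 11.6 × 5.494/15.49 = 4.11 V.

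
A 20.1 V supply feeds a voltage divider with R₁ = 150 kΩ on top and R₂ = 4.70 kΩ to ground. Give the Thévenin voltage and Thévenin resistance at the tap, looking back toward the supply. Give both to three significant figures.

V_th is the open-circuit tap voltage: 20.1 × 4.70/(150 + 4.70) = 0.611 V.
With the supply zeroed, R₁ and R₂ appear in parallel from the tap: R_th = R₁‖R₂ = (150 × 4.70)/154.7 = 4.56 kΩ.

V_th = 0.611 V, R_th = 4.56 kΩ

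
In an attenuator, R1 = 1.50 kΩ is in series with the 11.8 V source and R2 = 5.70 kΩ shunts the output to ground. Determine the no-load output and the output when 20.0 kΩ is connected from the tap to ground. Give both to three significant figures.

Unloaded: 9.34 V; loaded: 8.82 V

Open-circuit: V = 11.8 × 5.70/(1.50 + 5.70) = 9.34 V.
With the load, R2 becomes R2‖R_L = 4.436 kΩ, so V = 11.8 × 4.436/5.936 = 8.82 V.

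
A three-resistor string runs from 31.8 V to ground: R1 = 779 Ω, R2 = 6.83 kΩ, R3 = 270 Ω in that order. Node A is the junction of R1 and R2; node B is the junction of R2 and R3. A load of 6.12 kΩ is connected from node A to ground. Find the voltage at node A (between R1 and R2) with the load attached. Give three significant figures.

V ≈ 25.7 V

Below node A the series string R2+R3 = 7100 Ω sits in parallel with the 6120 Ω load: 3287 Ω.
V_A = 31.8 × 3287/(779 + 3287) = 25.7 V.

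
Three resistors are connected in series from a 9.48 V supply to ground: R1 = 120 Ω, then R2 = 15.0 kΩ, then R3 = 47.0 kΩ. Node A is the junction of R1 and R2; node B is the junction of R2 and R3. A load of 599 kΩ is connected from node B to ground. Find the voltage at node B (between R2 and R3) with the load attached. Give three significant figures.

At node B, R3 is in parallel with the load: R3‖R_L = 43580 Ω.
Below node A the resistance is R2 + (R3‖R_L) = 58580 Ω, so V_A = 9.48 × 58580/58700 = 9.461 V.
Then V_B = V_A × (R3‖R_L)/(R2 + R3‖R_L) = 9.461 × 43580/58580 = 7.04 V.

V ≈ 7.04 V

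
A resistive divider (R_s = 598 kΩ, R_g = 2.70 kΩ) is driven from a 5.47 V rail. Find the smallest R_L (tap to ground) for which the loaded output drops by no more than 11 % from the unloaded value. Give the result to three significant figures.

Output resistance R_th = R_s‖R_g = (598 × 2.70)/600.7 = 2.688 kΩ.
The fractional drop is R_th/(R_th + R_L); requiring this ≤ 0.110 gives R_L ≥ R_th(1/0.110 − 1) = 2.688 × 8.091 = 21.7 kΩ.

R_L(min) ≈ 21.7 kΩ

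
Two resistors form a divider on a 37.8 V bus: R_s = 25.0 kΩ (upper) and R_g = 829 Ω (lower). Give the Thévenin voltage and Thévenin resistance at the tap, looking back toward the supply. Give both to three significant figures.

V_th = 1.21 V, R_th = 802 Ω

V_th is the open-circuit tap voltage: 37.8 × 829/(25000 + 829) = 1.21 V.
With the supply zeroed, R_s and R_g appear in parallel from the tap: R_th = R_s‖R_g = (25000 × 829)/25830 = 802 Ω.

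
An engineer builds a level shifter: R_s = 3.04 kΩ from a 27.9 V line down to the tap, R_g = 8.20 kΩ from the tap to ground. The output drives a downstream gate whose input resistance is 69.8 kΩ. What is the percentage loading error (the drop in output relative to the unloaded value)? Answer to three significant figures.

The divider's output (Thévenin) resistance is R_s‖R_g = 2.218 kΩ.
Fractional drop under load = R_th/(R_th + R_L) = 2.218 / (2.218 + 69.8) = 0.03080.
So the output falls by 3.08 %.

3.08 %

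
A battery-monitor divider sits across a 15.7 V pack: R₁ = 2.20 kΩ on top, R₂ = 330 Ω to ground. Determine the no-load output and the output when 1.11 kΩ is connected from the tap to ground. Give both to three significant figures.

Unloaded: 2.05 V; loaded: 1.63 V

Open-circuit: V = 15.7 × 330/(2200 + 330) = 2.05 V.
With the load, R₂ becomes R₂‖R_L = 254.4 Ω, so V = 15.7 × 254.4/2454 = 1.63 V.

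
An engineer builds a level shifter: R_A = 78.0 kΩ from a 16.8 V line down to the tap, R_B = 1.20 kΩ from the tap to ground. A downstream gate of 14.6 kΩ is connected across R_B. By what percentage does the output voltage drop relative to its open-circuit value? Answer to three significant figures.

7.49 %

The divider's output (Thévenin) resistance is R_A‖R_B = 1.182 kΩ.
Fractional drop under load = R_th/(R_th + R_L) = 1.182 / (1.182 + 14.6) = 0.07488.
So the output falls by 7.49 %.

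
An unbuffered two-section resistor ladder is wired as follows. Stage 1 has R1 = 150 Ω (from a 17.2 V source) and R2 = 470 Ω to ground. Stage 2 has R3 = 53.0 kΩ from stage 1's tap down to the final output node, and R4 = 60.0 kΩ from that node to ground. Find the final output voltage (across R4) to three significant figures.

V_out ≈ 6.92 V

Stage 2 presents R3+R4 = 113000 Ω as a load on stage 1's tap.
Stage 1's lower leg becomes R2‖(R3+R4) = 468.1 Ω, so V_mid = 17.2 × 468.1/618.1 = 13.03 V.
Stage 2 is itself unloaded: V_out = V_mid × R4/(R3+R4) = 13.03 × 60000/113000 = 6.92 V.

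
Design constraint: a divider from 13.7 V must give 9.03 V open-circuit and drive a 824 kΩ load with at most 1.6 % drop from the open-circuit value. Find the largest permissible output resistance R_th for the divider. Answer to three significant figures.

Loading drop = R_th/(R_th + R_L) ≤ 0.0160, so R_th ≤ R_L · ε/(1−ε) = 824 kΩ × 0.0160/0.9840 = 13.4 kΩ.
(Any R1, R2 with R2/(R1+R2) = 0.659 and R1‖R2 ≤ 13.4 kΩ will meet the spec.)

R_th ≤ 13.4 kΩ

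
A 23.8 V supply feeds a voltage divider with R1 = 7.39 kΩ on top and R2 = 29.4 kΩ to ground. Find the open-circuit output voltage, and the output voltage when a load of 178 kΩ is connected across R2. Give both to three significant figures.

Open-circuit: V = 23.8 × 29.4/(7.39 + 29.4) = 19.0 V.
With the load, R2 becomes R2‖R_L = 25.23 kΩ, so V = 23.8 × 25.23/32.62 = 18.4 V.

Unloaded: 19.0 V; loaded: 18.4 V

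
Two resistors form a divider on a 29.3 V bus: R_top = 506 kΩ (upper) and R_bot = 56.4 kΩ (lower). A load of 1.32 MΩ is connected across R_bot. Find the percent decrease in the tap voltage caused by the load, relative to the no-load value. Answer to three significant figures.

The divider's output (Thévenin) resistance is R_top‖R_bot = 50.74 kΩ.
Fractional drop under load = R_th/(R_th + R_L) = 50.74 / (50.74 + 1320) = 0.03702.
So the output falls by 3.70 %.

3.70 %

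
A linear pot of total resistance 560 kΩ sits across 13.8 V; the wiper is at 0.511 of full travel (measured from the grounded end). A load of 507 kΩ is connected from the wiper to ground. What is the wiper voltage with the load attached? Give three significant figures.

V ≈ 5.53 V

The wiper splits the pot into (1−α)R = 273.8 kΩ above and αR = 286.2 kΩ below.
Lower section ‖ load = 182.9 kΩ.
V_wiper = 13.8 × 182.9/(273.8 + 182.9) = 5.53 V.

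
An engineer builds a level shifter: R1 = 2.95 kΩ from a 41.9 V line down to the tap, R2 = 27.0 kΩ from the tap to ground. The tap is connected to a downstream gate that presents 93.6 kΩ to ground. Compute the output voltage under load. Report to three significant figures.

The load sits in parallel with R2: R2‖R_L = (27.0 × 93.6) / (27.0 + 93.6) = 20.96 kΩ.
V_out = 41.9 × 20.96 / (2.95 + 20.96) = 41.9 × 20.96/23.91 = 36.7 V.

V_out ≈ 36.7 V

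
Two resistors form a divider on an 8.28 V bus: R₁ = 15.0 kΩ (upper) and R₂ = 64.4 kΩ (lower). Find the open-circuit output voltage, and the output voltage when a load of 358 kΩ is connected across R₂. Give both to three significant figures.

Open-circuit: V = 8.28 × 64.4/(15.0 + 64.4) = 6.72 V.
With the load, R₂ becomes R₂‖R_L = 54.58 kΩ, so V = 8.28 × 54.58/69.58 = 6.50 V.

Unloaded: 6.72 V; loaded: 6.50 V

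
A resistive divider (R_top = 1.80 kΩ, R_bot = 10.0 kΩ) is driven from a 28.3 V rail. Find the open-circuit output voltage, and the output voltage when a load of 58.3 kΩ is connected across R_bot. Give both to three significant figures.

Unloaded: 24.0 V; loaded: 23.4 V

Open-circuit: V = 28.3 × 10.0/(1.80 + 10.0) = 24.0 V.
With the load, R_bot becomes R_bot‖R_L = 8.536 kΩ, so V = 28.3 × 8.536/10.34 = 23.4 V.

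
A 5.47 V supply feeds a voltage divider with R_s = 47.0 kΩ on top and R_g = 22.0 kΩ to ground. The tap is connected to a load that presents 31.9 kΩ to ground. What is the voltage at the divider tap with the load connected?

V_out ≈ 1.19 V

The load sits in parallel with R_g: R_g‖R_L = (22.0 × 31.9) / (22.0 + 31.9) = 13.02 kΩ.
V_out = 5.47 × 13.02 / (47.0 + 13.02) = 5.47 × 13.02/60.02 = 1.19 V.
(Unloaded it would have been 1.74 V.)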